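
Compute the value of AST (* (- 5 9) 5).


Evaluate inner: (- 5 9) = -4
Evaluate root: (* -4 5) = -20
Result: -20


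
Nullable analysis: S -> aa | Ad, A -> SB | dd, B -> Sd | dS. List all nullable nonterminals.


A nonterminal is nullable iff some alternative derives ε (directly, or every symbol in it is nullable)
Nullable: {}


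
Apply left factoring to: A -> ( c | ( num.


Common prefix: '('
Factored: A -> ( A', A' -> c | num


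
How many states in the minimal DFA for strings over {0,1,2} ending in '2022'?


Track the longest suffix of input matching a prefix of '2022': 5 classes (prefixes of length 0..4)
Minimal DFA: 5 states


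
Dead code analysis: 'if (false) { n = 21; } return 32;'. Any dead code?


condition is constant false, so the whole block is unreachable
Dead: 'if (false) { n = 21; }'


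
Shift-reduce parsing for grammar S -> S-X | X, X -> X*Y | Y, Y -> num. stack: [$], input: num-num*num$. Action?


no handle on stack; shift 'num'
Action: shift


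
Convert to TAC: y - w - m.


Break into single-operator statements:
t1 = y - w
t2 = t1 - m


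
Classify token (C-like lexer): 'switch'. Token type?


Pattern: reserved word
Type: KEYWORD


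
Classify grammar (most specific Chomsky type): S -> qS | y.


Right-linear: every RHS is a terminal or a terminal followed by one nonterminal
Classification: Type 3 (Regular)


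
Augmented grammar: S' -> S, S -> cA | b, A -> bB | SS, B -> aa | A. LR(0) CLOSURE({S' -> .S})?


Start: S' -> .S
For each item with dot before a nonterminal B, add B -> .γ for every B-production
Closure: [S' -> .S, S -> .cA, S -> .b]


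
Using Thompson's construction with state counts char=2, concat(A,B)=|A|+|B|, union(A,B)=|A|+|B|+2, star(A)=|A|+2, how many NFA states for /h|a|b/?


Syntax tree has 3 char leaf(s), 2 union(s), 0 star(s)
chars contribute 3×2 = 6; each union adds +2; each star adds +2
Total: 6 + 4 + 0 = 10 states


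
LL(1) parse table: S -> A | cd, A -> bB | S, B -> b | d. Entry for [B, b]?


For [B, b]: 'b' ∈ FIRST(b)
Entry: B -> b


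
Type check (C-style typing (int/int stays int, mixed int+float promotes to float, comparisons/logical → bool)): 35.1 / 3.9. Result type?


Operand types: float / float
Rule: mixed int/float promotes to float; int/int stays int
Result type: float


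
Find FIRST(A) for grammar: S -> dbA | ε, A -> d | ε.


Per alternative of A: FIRST(d) = {d}; FIRST(ε) = {ε}
FIRST(A) = {d, ε}


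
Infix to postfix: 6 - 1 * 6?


* has higher precedence, evaluate 1*6 first
Postfix: 6 1 6 * -


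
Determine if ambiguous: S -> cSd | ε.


balanced c^n…d^n: each string has a unique parse
Unambiguous


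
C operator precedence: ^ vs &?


'&' is bitwise AND (level 5); '^' is bitwise XOR (level 4)
Higher level binds tighter
'&' has higher precedence than '^'


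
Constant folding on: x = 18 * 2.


18 * 2 = 36 at compile time
Optimized: x = 36


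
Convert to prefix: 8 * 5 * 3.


left-to-right (same/higher precedence on left): tree is (* (* 8 5) 3)
Prefix: * * 8 5 3


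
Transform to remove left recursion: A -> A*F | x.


Left-recursive alternatives: A*F; non-recursive: x
Introduce A': A -> xA', A' -> *FA' | ε


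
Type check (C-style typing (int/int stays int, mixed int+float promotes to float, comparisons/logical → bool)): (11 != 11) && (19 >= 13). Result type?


Operand types: bool && bool
Rule: logical operators take bool operands and yield bool
Result type: bool


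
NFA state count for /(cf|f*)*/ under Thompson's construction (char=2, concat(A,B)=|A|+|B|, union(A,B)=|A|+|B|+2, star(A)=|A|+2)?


Syntax tree has 3 char leaf(s), 1 union(s), 2 star(s)
chars contribute 3×2 = 6; each union adds +2; each star adds +2
Total: 6 + 2 + 4 = 12 states


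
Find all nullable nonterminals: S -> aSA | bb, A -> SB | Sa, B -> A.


A nonterminal is nullable iff some alternative derives ε (directly, or every symbol in it is nullable)
Nullable: {}


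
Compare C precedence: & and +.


'+' is additive (level 9); '&' is bitwise AND (level 5)
Higher level binds tighter
'+' has higher precedence than '&'


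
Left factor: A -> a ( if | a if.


Common prefix: 'a'
Factored: A -> a A', A' -> ( if | if


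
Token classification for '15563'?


Pattern: digits only
Type: INTEGER_LITERAL


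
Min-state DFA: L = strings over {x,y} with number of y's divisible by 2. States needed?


Track (count of y) mod 2: states 0..1, accept at 0
Minimal DFA: 2 states


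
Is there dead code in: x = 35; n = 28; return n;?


x is assigned but never read
Dead: 'x = 35'


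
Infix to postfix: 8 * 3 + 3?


Left to right (same or higher precedence on left)
Postfix: 8 3 * 3 +


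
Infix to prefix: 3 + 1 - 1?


left-to-right (same/higher precedence on left): tree is (- (+ 3 1) 1)
Prefix: - + 3 1 1


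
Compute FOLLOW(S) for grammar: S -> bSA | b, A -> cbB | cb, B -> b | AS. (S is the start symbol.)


$ ∈ FOLLOW(S). For each A -> αBβ: add FIRST(β)\{ε} to FOLLOW(B); if β nullable, add FOLLOW(A).
FOLLOW(S) = {$, b, c}


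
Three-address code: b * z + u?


Break into single-operator statements:
t1 = b * z
t2 = t1 + u


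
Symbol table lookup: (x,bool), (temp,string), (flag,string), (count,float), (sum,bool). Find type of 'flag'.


Lookup 'flag' → type string


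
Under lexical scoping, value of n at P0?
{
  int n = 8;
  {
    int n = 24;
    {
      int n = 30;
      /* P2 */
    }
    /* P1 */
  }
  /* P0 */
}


n declared in the same block as P0
n = 8


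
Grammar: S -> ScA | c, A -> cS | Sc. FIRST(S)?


Per alternative of S: FIRST(ScA) = {c}; FIRST(c) = {c}
FIRST(S) = {c}


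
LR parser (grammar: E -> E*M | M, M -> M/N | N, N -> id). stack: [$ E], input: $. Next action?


start symbol E on stack, input exhausted
Action: accept


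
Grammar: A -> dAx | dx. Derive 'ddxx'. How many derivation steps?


Derivation: A => dAx => ddxx
Steps: 2


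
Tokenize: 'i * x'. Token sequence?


Scan left to right, longest-match per lexeme
Tokens: ID(i), OP(*), ID(x)


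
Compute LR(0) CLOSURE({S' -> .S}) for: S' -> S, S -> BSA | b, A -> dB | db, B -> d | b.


Start: S' -> .S
For each item with dot before a nonterminal B, add B -> .γ for every B-production
Closure: [S' -> .S, S -> .BSA, S -> .b, B -> .d, B -> .b]


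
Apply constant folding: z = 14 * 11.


14 * 11 = 154 at compile time
Optimized: z = 154


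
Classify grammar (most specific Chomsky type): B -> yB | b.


Right-linear: every RHS is a terminal or a terminal followed by one nonterminal
Classification: Type 3 (Regular)


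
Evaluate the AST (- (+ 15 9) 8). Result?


Evaluate inner: (+ 15 9) = 24
Evaluate root: (- 24 8) = 16
Result: 16


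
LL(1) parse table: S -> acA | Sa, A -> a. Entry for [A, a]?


For [A, a]: 'a' ∈ FIRST(a)
Entry: A -> a


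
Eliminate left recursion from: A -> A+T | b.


Left-recursive alternatives: A+T; non-recursive: b
Introduce A': A -> bA', A' -> +TA' | ε


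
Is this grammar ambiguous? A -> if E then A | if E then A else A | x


dangling else: 'if E then if E then x else x' parses two ways
Ambiguous


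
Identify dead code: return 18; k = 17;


statement follows a return and is unreachable
Dead: 'k = 17'


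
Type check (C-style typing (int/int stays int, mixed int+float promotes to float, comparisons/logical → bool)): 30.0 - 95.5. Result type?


Operand types: float - float
Rule: mixed int/float promotes to float; int/int stays int
Result type: float


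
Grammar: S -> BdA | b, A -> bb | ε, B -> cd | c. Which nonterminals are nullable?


A nonterminal is nullable iff some alternative derives ε (directly, or every symbol in it is nullable)
Nullable: {A}


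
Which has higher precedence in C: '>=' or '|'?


'>=' is relational (level 7); '|' is bitwise OR (level 3)
Higher level binds tighter
'>=' has higher precedence than '|'


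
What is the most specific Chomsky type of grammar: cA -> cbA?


LHS has context (more than one symbol) and |LHS| ≤ |RHS|
Classification: Type 1 (Context-Sensitive)


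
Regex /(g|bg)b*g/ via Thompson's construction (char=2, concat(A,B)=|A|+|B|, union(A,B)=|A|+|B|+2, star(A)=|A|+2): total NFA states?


Syntax tree has 5 char leaf(s), 1 union(s), 1 star(s)
chars contribute 5×2 = 10; each union adds +2; each star adds +2
Total: 10 + 2 + 2 = 14 states


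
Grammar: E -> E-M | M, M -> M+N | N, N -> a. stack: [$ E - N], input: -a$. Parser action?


'N' (not preceded by M+) is the handle for M -> N
Action: reduce (M -> N)


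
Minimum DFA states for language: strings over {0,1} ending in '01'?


Track the longest suffix of input matching a prefix of '01': 3 classes (prefixes of length 0..2)
Minimal DFA: 3 states


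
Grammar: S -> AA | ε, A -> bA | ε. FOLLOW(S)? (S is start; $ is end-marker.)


$ ∈ FOLLOW(S). For each A -> αBβ: add FIRST(β)\{ε} to FOLLOW(B); if β nullable, add FOLLOW(A).
FOLLOW(S) = {$}


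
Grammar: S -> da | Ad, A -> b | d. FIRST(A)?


Per alternative of A: FIRST(b) = {b}; FIRST(d) = {d}
FIRST(A) = {b, d}


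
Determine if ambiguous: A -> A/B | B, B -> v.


precedence layered via separate nonterminal B: deterministic
Unambiguous


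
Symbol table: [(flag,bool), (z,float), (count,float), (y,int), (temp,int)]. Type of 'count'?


Lookup 'count' → type float


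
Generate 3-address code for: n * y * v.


Break into single-operator statements:
t1 = n * y
t2 = t1 * v


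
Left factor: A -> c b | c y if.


Common prefix: 'c'
Factored: A -> c A', A' -> b | y if


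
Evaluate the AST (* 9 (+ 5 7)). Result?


Evaluate inner: (+ 5 7) = 12
Evaluate root: (* 9 12) = 108
Result: 108


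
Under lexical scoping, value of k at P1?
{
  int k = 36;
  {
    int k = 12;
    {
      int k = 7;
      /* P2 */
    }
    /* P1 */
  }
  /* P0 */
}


k declared in the same block as P1
k = 12


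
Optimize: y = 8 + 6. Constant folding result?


8 + 6 = 14 at compile time
Optimized: y = 14


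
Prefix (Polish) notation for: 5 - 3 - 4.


left-to-right (same/higher precedence on left): tree is (- (- 5 3) 4)
Prefix: - - 5 3 4


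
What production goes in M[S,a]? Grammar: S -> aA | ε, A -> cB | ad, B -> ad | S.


For [S, a]: 'a' ∈ FIRST(aA)
Entry: S -> aA


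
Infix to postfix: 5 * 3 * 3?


Left to right (same or higher precedence on left)
Postfix: 5 3 * 3 *


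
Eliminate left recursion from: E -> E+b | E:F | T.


Left-recursive alternatives: E+b, E:F; non-recursive: T
Introduce E': E -> TE', E' -> +bE' | :FE' | ε


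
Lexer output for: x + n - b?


Scan left to right, longest-match per lexeme
Tokens: ID(x), OP(+), ID(n), OP(-), ID(b)


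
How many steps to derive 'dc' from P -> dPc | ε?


Derivation: P => dPc => dc
Steps: 2


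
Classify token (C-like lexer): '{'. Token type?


Pattern: delimiter/punctuation
Type: PUNCTUATION


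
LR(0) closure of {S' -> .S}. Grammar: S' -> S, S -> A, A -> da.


Start: S' -> .S
For each item with dot before a nonterminal B, add B -> .γ for every B-production
Closure: [S' -> .S, S -> .A, A -> .da]


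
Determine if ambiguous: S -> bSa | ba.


balanced b^n…a^n: each string has a unique parse
Unambiguous


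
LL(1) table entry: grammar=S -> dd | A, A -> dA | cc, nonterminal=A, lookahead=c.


For [A, c]: 'c' ∈ FIRST(cc)
Entry: A -> cc


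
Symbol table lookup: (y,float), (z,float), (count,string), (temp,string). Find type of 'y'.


Lookup 'y' → type float


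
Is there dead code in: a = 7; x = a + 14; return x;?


a is read by x's definition; x is returned
No dead code


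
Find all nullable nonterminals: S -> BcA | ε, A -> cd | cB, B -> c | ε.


A nonterminal is nullable iff some alternative derives ε (directly, or every symbol in it is nullable)
Nullable: {B, S}


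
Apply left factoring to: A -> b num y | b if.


Common prefix: 'b'
Factored: A -> b A', A' -> num y | if


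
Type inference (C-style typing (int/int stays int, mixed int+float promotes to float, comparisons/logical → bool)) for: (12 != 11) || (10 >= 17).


Operand types: bool || bool
Rule: logical operators take bool operands and yield bool
Result type: bool


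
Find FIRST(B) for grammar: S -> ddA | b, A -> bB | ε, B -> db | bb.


Per alternative of B: FIRST(db) = {d}; FIRST(bb) = {b}
FIRST(B) = {b, d}


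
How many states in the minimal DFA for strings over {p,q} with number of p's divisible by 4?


Track (count of p) mod 4: states 0..3, accept at 0
Minimal DFA: 4 states


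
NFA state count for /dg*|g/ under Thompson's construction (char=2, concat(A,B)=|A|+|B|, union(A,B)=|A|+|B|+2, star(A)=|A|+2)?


Syntax tree has 3 char leaf(s), 1 union(s), 1 star(s)
chars contribute 3×2 = 6; each union adds +2; each star adds +2
Total: 6 + 2 + 2 = 10 states


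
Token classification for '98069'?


Pattern: digits only
Type: INTEGER_LITERAL


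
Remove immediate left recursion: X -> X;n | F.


Left-recursive alternatives: X;n; non-recursive: F
Introduce X': X -> FX', X' -> ;nX' | ε


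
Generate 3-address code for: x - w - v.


Break into single-operator statements:
t1 = x - w
t2 = t1 - v


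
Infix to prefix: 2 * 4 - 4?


left-to-right (same/higher precedence on left): tree is (- (* 2 4) 4)
Prefix: - * 2 4 4


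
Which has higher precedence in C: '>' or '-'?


'-' is additive (level 9); '>' is relational (level 7)
Higher level binds tighter
'-' has higher precedence than '>'


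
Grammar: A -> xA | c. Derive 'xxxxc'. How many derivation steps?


Derivation: A => xA => xxA => xxxA => xxxxA => xxxxc
Steps: 5


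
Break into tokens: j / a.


Scan left to right, longest-match per lexeme
Tokens: ID(j), OP(/), ID(a)


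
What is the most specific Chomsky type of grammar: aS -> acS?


LHS has context (more than one symbol) and |LHS| ≤ |RHS|
Classification: Type 1 (Context-Sensitive)


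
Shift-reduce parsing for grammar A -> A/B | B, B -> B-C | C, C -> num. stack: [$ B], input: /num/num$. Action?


lookahead ∉ {-} so B won't extend; reduce A -> B
Action: reduce (A -> B)


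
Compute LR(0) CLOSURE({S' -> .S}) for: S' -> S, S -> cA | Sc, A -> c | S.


Start: S' -> .S
For each item with dot before a nonterminal B, add B -> .γ for every B-production
Closure: [S' -> .S, S -> .cA, S -> .Sc]


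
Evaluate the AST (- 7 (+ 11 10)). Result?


Evaluate inner: (+ 11 10) = 21
Evaluate root: (- 7 21) = -14
Result: -14


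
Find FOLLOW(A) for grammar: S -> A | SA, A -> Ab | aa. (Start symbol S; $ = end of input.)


$ ∈ FOLLOW(S). For each A -> αBβ: add FIRST(β)\{ε} to FOLLOW(B); if β nullable, add FOLLOW(A).
FOLLOW(A) = {$, a, b}


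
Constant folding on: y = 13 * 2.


13 * 2 = 26 at compile time
Optimized: y = 26


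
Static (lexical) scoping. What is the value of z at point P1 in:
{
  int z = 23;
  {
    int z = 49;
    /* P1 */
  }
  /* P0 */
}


z declared in the same block as P1
z = 49


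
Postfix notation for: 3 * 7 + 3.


Left to right (same or higher precedence on left)
Postfix: 3 7 * 3 +


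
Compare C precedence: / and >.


'/' is multiplicative (level 10); '>' is relational (level 7)
Higher level binds tighter
'/' has higher precedence than '>'


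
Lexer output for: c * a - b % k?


Scan left to right, longest-match per lexeme
Tokens: ID(c), OP(*), ID(a), OP(-), ID(b), OP(%), ID(k)


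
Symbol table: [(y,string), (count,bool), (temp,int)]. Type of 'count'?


Lookup 'count' → type bool


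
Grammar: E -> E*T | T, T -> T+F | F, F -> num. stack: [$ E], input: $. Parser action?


start symbol E on stack, input exhausted
Action: accept


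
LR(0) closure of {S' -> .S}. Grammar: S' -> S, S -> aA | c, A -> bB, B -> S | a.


Start: S' -> .S
For each item with dot before a nonterminal B, add B -> .γ for every B-production
Closure: [S' -> .S, S -> .aA, S -> .c]


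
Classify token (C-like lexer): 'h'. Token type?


Pattern: letter/underscore followed by alphanumerics, not a keyword
Type: IDENTIFIER


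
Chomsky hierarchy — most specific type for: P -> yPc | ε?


Single nonterminal LHS, but y^n c^n is not regular
Classification: Type 2 (Context-Free)


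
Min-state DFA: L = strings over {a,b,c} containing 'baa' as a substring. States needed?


KMP-style automaton: 3 progress states + 1 absorbing accept = 4
Minimal DFA: 4 states


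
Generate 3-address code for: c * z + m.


Break into single-operator statements:
t1 = c * z
t2 = t1 + m


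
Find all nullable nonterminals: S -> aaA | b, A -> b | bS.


A nonterminal is nullable iff some alternative derives ε (directly, or every symbol in it is nullable)
Nullable: {}


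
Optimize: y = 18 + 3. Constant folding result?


18 + 3 = 21 at compile time
Optimized: y = 21


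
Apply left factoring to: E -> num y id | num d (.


Common prefix: 'num'
Factored: E -> num E', E' -> y id | d (


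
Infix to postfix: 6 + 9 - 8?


Left to right (same or higher precedence on left)
Postfix: 6 9 + 8 -


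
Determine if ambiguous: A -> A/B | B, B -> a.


precedence layered via separate nonterminal B: deterministic
Unambiguous


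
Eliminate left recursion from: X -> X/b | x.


Left-recursive alternatives: X/b; non-recursive: x
Introduce X': X -> xX', X' -> /bX' | ε


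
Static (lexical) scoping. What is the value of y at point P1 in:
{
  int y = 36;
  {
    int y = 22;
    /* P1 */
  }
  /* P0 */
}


y declared in the same block as P1
y = 22


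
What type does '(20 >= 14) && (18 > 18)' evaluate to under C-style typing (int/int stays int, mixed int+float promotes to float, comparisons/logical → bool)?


Operand types: bool && bool
Rule: logical operators take bool operands and yield bool
Result type: bool


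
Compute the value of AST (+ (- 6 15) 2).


Evaluate inner: (- 6 15) = -9
Evaluate root: (+ -9 2) = -7
Result: -7


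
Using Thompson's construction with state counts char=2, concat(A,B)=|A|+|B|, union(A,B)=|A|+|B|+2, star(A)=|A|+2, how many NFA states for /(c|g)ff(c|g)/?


Syntax tree has 6 char leaf(s), 2 union(s), 0 star(s)
chars contribute 6×2 = 12; each union adds +2; each star adds +2
Total: 12 + 4 + 0 = 16 states


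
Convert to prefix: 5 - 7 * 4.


'*' binds tighter: tree is (- 5 (* 7 4))
Prefix: - 5 * 7 4


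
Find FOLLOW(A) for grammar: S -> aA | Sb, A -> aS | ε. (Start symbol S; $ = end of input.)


$ ∈ FOLLOW(S). For each A -> αBβ: add FIRST(β)\{ε} to FOLLOW(B); if β nullable, add FOLLOW(A).
FOLLOW(A) = {$, b}


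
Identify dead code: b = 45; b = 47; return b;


first assignment to b is overwritten before any read
Dead: 'b = 45'


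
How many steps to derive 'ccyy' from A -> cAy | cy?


Derivation: A => cAy => ccyy
Steps: 2


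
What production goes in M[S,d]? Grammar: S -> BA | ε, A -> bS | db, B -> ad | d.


For [S, d]: 'd' ∈ FIRST(BA)
Entry: S -> BA


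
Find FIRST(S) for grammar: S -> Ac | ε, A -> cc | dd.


Per alternative of S: FIRST(Ac) = {c, d}; FIRST(ε) = {ε}
FIRST(S) = {c, d, ε}


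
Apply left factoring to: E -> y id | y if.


Common prefix: 'y'
Factored: E -> y E', E' -> id | if


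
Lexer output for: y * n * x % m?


Scan left to right, longest-match per lexeme
Tokens: ID(y), OP(*), ID(n), OP(*), ID(x), OP(%), ID(m)


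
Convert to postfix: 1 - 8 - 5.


Left to right (same or higher precedence on left)
Postfix: 1 8 - 5 -


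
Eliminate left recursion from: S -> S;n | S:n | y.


Left-recursive alternatives: S;n, S:n; non-recursive: y
Introduce S': S -> yS', S' -> ;nS' | :nS' | ε


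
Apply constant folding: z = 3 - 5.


3 - 5 = -2 at compile time
Optimized: z = -2


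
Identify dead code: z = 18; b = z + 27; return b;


z is read by b's definition; b is returned
No dead code


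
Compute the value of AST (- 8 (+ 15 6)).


Evaluate inner: (+ 15 6) = 21
Evaluate root: (- 8 21) = -13
Result: -13


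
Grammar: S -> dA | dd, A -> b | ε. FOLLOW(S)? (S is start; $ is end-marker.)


$ ∈ FOLLOW(S). For each A -> αBβ: add FIRST(β)\{ε} to FOLLOW(B); if β nullable, add FOLLOW(A).
FOLLOW(S) = {$}


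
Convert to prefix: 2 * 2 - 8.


left-to-right (same/higher precedence on left): tree is (- (* 2 2) 8)
Prefix: - * 2 2 8


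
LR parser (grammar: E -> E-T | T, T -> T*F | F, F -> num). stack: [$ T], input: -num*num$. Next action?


lookahead ∉ {*} so T won't extend; reduce E -> T
Action: reduce (E -> T)


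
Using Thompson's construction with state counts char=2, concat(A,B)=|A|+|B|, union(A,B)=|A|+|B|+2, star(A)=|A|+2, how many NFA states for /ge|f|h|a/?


Syntax tree has 5 char leaf(s), 3 union(s), 0 star(s)
chars contribute 5×2 = 10; each union adds +2; each star adds +2
Total: 10 + 6 + 0 = 16 states


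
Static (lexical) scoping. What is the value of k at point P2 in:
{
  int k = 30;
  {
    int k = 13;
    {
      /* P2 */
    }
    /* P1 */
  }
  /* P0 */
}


P2's block does not declare k; resolves to the enclosing declaration at depth 1
k = 13


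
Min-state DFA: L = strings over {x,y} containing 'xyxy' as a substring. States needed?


KMP-style automaton: 4 progress states + 1 absorbing accept = 5
Minimal DFA: 5 states


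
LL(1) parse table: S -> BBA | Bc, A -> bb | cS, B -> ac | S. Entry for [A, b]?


For [A, b]: 'b' ∈ FIRST(bb)
Entry: A -> bb


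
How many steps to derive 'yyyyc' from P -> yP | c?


Derivation: P => yP => yyP => yyyP => yyyyP => yyyyc
Steps: 5


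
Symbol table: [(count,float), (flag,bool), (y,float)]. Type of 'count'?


Lookup 'count' → type float


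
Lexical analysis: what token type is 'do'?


Pattern: reserved word
Type: KEYWORD


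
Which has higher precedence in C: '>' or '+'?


'+' is additive (level 9); '>' is relational (level 7)
Higher level binds tighter
'+' has higher precedence than '>'


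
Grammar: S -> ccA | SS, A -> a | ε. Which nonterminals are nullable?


A nonterminal is nullable iff some alternative derives ε (directly, or every symbol in it is nullable)
Nullable: {A}


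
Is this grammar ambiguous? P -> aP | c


right-linear, alternatives start with distinct terminals 'a' vs 'c': unique leftmost derivation
Unambiguous


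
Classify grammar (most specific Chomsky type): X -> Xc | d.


Left-linear: every RHS is a terminal or one nonterminal followed by a terminal
Classification: Type 3 (Regular)


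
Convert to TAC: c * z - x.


Break into single-operator statements:
t1 = c * z
t2 = t1 - x


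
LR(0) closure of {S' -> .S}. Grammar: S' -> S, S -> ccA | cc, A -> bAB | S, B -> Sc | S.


Start: S' -> .S
For each item with dot before a nonterminal B, add B -> .γ for every B-production
Closure: [S' -> .S, S -> .ccA, S -> .cc]


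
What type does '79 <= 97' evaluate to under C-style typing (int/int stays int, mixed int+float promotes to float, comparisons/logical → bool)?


Operand types: int <= int
Rule: comparison yields bool
Result type: bool


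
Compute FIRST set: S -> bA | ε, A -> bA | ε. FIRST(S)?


Per alternative of S: FIRST(bA) = {b}; FIRST(ε) = {ε}
FIRST(S) = {b, ε}


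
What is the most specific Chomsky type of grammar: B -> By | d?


Left-linear: every RHS is a terminal or one nonterminal followed by a terminal
Classification: Type 3 (Regular)


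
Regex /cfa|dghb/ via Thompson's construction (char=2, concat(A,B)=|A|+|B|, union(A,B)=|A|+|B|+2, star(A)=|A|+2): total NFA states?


Syntax tree has 7 char leaf(s), 1 union(s), 0 star(s)
chars contribute 7×2 = 14; each union adds +2; each star adds +2
Total: 14 + 2 + 0 = 16 states


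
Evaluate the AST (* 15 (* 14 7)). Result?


Evaluate inner: (* 14 7) = 98
Evaluate root: (* 15 98) = 1470
Result: 1470


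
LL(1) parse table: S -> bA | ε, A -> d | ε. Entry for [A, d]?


For [A, d]: 'd' ∈ FIRST(d)
Entry: A -> d


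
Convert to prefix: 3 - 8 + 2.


left-to-right (same/higher precedence on left): tree is (+ (- 3 8) 2)
Prefix: + - 3 8 2


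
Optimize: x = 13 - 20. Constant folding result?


13 - 20 = -7 at compile time
Optimized: x = -7


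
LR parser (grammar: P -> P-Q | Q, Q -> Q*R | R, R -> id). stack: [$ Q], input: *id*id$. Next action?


shift '*' to continue Q -> Q*R
Action: shift


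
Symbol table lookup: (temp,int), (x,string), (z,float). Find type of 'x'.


Lookup 'x' → type string


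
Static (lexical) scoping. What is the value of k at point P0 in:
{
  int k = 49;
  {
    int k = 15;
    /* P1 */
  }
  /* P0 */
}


k declared in the same block as P0
k = 49


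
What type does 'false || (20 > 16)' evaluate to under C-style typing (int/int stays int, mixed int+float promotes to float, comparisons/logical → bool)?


Operand types: bool || bool
Rule: logical operators take bool operands and yield bool
Result type: bool


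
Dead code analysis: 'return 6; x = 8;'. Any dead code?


statement follows a return and is unreachable
Dead: 'x = 8'


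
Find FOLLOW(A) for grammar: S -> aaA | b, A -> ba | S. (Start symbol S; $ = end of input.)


$ ∈ FOLLOW(S). For each A -> αBβ: add FIRST(β)\{ε} to FOLLOW(B); if β nullable, add FOLLOW(A).
FOLLOW(A) = {$}


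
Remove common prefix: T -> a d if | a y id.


Common prefix: 'a'
Factored: T -> a T', T' -> d if | y id


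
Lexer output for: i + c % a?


Scan left to right, longest-match per lexeme
Tokens: ID(i), OP(+), ID(c), OP(%), ID(a)


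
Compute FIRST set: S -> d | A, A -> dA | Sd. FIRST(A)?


Per alternative of A: FIRST(dA) = {d}; FIRST(Sd) = {d}
FIRST(A) = {d}


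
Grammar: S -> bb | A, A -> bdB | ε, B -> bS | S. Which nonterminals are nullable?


A nonterminal is nullable iff some alternative derives ε (directly, or every symbol in it is nullable)
Nullable: {A, B, S}


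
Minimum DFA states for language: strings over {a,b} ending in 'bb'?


Track the longest suffix of input matching a prefix of 'bb': 3 classes (prefixes of length 0..2)
Minimal DFA: 3 states


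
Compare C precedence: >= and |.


'>=' is relational (level 7); '|' is bitwise OR (level 3)
Higher level binds tighter
'>=' has higher precedence than '|'


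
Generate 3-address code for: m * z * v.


Break into single-operator statements:
t1 = m * z
t2 = t1 * v


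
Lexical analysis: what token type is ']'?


Pattern: delimiter/punctuation
Type: PUNCTUATION


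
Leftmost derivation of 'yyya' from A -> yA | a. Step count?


Derivation: A => yA => yyA => yyyA => yyya
Steps: 4


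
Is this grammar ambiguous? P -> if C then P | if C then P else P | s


dangling else: 'if C then if C then s else s' parses two ways
Ambiguous


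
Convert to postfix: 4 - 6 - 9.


Left to right (same or higher precedence on left)
Postfix: 4 6 - 9 -


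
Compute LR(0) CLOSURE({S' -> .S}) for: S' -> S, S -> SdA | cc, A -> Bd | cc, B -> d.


Start: S' -> .S
For each item with dot before a nonterminal B, add B -> .γ for every B-production
Closure: [S' -> .S, S -> .SdA, S -> .cc]


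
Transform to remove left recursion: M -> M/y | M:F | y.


Left-recursive alternatives: M/y, M:F; non-recursive: y
Introduce M': M -> yM', M' -> /yM' | :FM' | ε


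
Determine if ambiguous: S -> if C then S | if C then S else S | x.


dangling else: 'if C then if C then x else x' parses two ways
Ambiguous


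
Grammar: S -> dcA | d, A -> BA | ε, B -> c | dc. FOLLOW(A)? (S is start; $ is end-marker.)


$ ∈ FOLLOW(S). For each A -> αBβ: add FIRST(β)\{ε} to FOLLOW(B); if β nullable, add FOLLOW(A).
FOLLOW(A) = {$}


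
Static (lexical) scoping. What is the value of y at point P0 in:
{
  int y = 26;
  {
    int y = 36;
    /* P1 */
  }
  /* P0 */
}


y declared in the same block as P0
y = 26


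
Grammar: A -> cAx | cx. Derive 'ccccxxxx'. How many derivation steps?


Derivation: A => cAx => ccAxx => cccAxxx => ccccxxxx
Steps: 4


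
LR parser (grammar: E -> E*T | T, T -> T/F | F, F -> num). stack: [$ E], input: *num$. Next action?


shift '*' to continue E -> E*T
Action: shift


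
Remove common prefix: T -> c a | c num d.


Common prefix: 'c'
Factored: T -> c T', T' -> a | num d


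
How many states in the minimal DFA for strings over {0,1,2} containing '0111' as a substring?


KMP-style automaton: 4 progress states + 1 absorbing accept = 5
Minimal DFA: 5 states


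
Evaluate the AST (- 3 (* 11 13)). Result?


Evaluate inner: (* 11 13) = 143
Evaluate root: (- 3 143) = -140
Result: -140


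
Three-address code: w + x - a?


Break into single-operator statements:
t1 = w + x
t2 = t1 - a


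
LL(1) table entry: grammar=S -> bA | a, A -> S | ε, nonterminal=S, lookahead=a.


For [S, a]: 'a' ∈ FIRST(a)
Entry: S -> a


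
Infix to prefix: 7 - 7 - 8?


left-to-right (same/higher precedence on left): tree is (- (- 7 7) 8)
Prefix: - - 7 7 8


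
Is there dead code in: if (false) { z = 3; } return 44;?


condition is constant false, so the whole block is unreachable
Dead: 'if (false) { z = 3; }'


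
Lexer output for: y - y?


Scan left to right, longest-match per lexeme
Tokens: ID(y), OP(-), ID(y)


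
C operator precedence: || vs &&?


'&&' is logical AND (level 2); '||' is logical OR (level 1)
Higher level binds tighter
'&&' has higher precedence than '||'


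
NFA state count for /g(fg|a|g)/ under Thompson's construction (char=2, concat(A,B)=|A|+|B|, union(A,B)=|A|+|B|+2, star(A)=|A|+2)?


Syntax tree has 5 char leaf(s), 2 union(s), 0 star(s)
chars contribute 5×2 = 10; each union adds +2; each star adds +2
Total: 10 + 4 + 0 = 14 states


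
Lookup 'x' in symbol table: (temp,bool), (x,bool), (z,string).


Lookup 'x' → type bool


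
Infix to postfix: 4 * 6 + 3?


Left to right (same or higher precedence on left)
Postfix: 4 6 * 3 +


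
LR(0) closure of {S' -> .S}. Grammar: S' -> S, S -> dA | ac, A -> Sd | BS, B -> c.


Start: S' -> .S
For each item with dot before a nonterminal B, add B -> .γ for every B-production
Closure: [S' -> .S, S -> .dA, S -> .ac]


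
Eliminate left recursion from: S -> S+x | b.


Left-recursive alternatives: S+x; non-recursive: b
Introduce S': S -> bS', S' -> +xS' | ε


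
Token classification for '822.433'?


Pattern: digits with a decimal point
Type: FLOAT_LITERAL


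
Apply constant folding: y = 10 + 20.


10 + 20 = 30 at compile time
Optimized: y = 30


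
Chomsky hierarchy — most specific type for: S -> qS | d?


Right-linear: every RHS is a terminal or a terminal followed by one nonterminal
Classification: Type 3 (Regular)


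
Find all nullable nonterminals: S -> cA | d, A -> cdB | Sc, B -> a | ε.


A nonterminal is nullable iff some alternative derives ε (directly, or every symbol in it is nullable)
Nullable: {B}


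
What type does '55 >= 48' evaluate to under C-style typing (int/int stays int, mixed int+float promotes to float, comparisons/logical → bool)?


Operand types: int >= int
Rule: comparison yields bool
Result type: bool


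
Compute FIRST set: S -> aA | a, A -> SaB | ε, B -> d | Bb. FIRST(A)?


Per alternative of A: FIRST(SaB) = {a}; FIRST(ε) = {ε}
FIRST(A) = {a, ε}


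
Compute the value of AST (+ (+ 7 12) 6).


Evaluate inner: (+ 7 12) = 19
Evaluate root: (+ 19 6) = 25
Result: 25


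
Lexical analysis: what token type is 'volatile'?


Pattern: reserved word
Type: KEYWORD


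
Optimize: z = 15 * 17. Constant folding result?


15 * 17 = 255 at compile time
Optimized: z = 255


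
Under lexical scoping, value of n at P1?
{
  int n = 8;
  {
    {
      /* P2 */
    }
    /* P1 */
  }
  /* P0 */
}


P1's block does not declare n; resolves to the enclosing declaration at depth 0
n = 8


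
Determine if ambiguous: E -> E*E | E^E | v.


'v*v^v' has two parse trees (no precedence encoded between * and ^)
Ambiguous


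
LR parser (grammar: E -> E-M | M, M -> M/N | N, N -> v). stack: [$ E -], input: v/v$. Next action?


no handle ('E-' is not any RHS); shift 'v'
Action: shift


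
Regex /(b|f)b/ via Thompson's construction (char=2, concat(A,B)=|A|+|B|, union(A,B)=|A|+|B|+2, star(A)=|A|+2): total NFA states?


Syntax tree has 3 char leaf(s), 1 union(s), 0 star(s)
chars contribute 3×2 = 6; each union adds +2; each star adds +2
Total: 6 + 2 + 0 = 8 states


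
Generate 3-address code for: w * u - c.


Break into single-operator statements:
t1 = w * u
t2 = t1 - c


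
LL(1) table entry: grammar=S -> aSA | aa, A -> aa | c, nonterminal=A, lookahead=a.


For [A, a]: 'a' ∈ FIRST(aa)
Entry: A -> aa


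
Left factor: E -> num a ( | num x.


Common prefix: 'num'
Factored: E -> num E', E' -> a ( | x


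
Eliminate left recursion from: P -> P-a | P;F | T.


Left-recursive alternatives: P-a, P;F; non-recursive: T
Introduce P': P -> TP', P' -> -aP' | ;FP' | ε


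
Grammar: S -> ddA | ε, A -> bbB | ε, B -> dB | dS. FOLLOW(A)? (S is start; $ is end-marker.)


$ ∈ FOLLOW(S). For each A -> αBβ: add FIRST(β)\{ε} to FOLLOW(B); if β nullable, add FOLLOW(A).
FOLLOW(A) = {$}


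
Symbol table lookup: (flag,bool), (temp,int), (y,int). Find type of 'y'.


Lookup 'y' → type int


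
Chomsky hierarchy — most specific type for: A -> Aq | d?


Left-linear: every RHS is a terminal or one nonterminal followed by a terminal
Classification: Type 3 (Regular)


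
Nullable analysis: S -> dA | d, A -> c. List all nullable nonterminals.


A nonterminal is nullable iff some alternative derives ε (directly, or every symbol in it is nullable)
Nullable: {}


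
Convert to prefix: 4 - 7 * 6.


'*' binds tighter: tree is (- 4 (* 7 6))
Prefix: - 4 * 7 6


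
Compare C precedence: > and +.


'+' is additive (level 9); '>' is relational (level 7)
Higher level binds tighter
'+' has higher precedence than '>'


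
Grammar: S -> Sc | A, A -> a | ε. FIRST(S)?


Per alternative of S: FIRST(Sc) = {a, c}; FIRST(A) = {a, ε}
FIRST(S) = {a, c, ε}


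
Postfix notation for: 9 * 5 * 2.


Left to right (same or higher precedence on left)
Postfix: 9 5 * 2 *


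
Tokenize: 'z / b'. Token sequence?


Scan left to right, longest-match per lexeme
Tokens: ID(z), OP(/), ID(b)


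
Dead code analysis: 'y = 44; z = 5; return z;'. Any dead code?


y is assigned but never read
Dead: 'y = 44'


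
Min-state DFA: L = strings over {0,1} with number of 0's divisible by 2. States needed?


Track (count of 0) mod 2: states 0..1, accept at 0
Minimal DFA: 2 states


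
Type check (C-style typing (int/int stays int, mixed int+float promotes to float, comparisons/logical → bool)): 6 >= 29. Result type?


Operand types: int >= int
Rule: comparison yields bool
Result type: bool


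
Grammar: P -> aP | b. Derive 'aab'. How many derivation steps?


Derivation: P => aP => aaP => aab
Steps: 3


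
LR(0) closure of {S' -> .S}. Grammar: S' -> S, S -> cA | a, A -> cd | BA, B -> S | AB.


Start: S' -> .S
For each item with dot before a nonterminal B, add B -> .γ for every B-production
Closure: [S' -> .S, S -> .cA, S -> .a]


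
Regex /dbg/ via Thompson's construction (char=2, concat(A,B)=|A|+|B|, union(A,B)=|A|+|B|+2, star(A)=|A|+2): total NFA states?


Syntax tree has 3 char leaf(s), 0 union(s), 0 star(s)
chars contribute 3×2 = 6; each union adds +2; each star adds +2
Total: 6 + 0 + 0 = 6 states


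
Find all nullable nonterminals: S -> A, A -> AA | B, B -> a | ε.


A nonterminal is nullable iff some alternative derives ε (directly, or every symbol in it is nullable)
Nullable: {A, B, S}


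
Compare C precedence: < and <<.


'<<' is shift (level 8); '<' is relational (level 7)
Higher level binds tighter
'<<' has higher precedence than '<'


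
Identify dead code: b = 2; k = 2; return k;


b is assigned but never read
Dead: 'b = 2'


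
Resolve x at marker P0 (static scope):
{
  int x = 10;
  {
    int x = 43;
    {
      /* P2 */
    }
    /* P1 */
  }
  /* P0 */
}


x declared in the same block as P0
x = 10


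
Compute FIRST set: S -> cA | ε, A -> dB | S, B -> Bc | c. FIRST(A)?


Per alternative of A: FIRST(dB) = {d}; FIRST(S) = {c, ε}
FIRST(A) = {c, d, ε}


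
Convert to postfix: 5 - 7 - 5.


Left to right (same or higher precedence on left)
Postfix: 5 7 - 5 -


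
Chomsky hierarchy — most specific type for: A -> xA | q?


Right-linear: every RHS is a terminal or a terminal followed by one nonterminal
Classification: Type 3 (Regular)


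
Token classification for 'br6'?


Pattern: letter/underscore followed by alphanumerics, not a keyword
Type: IDENTIFIER


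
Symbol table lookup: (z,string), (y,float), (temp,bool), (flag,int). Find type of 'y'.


Lookup 'y' → type float


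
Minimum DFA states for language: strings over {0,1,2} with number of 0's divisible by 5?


Track (count of 0) mod 5: states 0..4, accept at 0
Minimal DFA: 5 states


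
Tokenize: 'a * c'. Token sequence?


Scan left to right, longest-match per lexeme
Tokens: ID(a), OP(*), ID(c)


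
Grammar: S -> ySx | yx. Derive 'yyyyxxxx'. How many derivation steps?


Derivation: S => ySx => yySxx => yyySxxx => yyyyxxxx
Steps: 4


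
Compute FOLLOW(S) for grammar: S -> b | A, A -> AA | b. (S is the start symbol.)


$ ∈ FOLLOW(S). For each A -> αBβ: add FIRST(β)\{ε} to FOLLOW(B); if β nullable, add FOLLOW(A).
FOLLOW(S) = {$}


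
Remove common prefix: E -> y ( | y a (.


Common prefix: 'y'
Factored: E -> y E', E' -> ( | a (


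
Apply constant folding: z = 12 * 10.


12 * 10 = 120 at compile time
Optimized: z = 120


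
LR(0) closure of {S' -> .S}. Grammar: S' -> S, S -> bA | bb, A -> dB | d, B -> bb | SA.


Start: S' -> .S
For each item with dot before a nonterminal B, add B -> .γ for every B-production
Closure: [S' -> .S, S -> .bA, S -> .bb]


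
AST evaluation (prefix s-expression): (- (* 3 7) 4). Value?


Evaluate inner: (* 3 7) = 21
Evaluate root: (- 21 4) = 17
Result: 17


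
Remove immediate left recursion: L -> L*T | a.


Left-recursive alternatives: L*T; non-recursive: a
Introduce L': L -> aL', L' -> *TL' | ε


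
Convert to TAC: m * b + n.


Break into single-operator statements:
t1 = m * b
t2 = t1 + n


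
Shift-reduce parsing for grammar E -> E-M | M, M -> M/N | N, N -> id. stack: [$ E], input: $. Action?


start symbol E on stack, input exhausted
Action: accept


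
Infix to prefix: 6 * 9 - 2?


left-to-right (same/higher precedence on left): tree is (- (* 6 9) 2)
Prefix: - * 6 9 2


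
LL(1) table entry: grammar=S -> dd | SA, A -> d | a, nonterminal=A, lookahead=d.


For [A, d]: 'd' ∈ FIRST(d)
Entry: A -> d


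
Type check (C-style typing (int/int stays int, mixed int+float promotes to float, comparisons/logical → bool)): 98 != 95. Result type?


Operand types: int != int
Rule: comparison yields bool
Result type: bool


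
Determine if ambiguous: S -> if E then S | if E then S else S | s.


dangling else: 'if E then if E then s else s' parses two ways
Ambiguous


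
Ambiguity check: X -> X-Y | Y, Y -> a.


precedence layered via separate nonterminal Y: deterministic
Unambiguous
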